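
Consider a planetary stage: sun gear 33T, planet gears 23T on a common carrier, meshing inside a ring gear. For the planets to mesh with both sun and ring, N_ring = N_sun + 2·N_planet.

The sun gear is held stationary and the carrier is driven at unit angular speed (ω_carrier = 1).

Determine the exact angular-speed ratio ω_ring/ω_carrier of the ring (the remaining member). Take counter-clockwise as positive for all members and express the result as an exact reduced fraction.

112/79

N_ring = 33 + 2·23 = 79
33(ω_s−ω_c) = −79(ω_r−ω_c),  ω_s=0, ω_c=1
ω_r = 1 − (33/79)(0−1) = 112/79
ω_r/ω_c = 112/79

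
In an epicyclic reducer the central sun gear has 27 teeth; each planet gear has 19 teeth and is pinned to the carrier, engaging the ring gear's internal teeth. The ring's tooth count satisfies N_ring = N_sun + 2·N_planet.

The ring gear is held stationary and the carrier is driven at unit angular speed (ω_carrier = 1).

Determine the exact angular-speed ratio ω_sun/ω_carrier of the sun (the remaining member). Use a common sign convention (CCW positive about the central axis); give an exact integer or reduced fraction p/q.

92/27

N_ring = 27 + 2·19 = 65
27(ω_s−ω_c) = −65(ω_r−ω_c),  ω_r=0, ω_c=1
ω_s = 1 − (65/27)(0−1) = 92/27
ω_s/ω_c = 92/27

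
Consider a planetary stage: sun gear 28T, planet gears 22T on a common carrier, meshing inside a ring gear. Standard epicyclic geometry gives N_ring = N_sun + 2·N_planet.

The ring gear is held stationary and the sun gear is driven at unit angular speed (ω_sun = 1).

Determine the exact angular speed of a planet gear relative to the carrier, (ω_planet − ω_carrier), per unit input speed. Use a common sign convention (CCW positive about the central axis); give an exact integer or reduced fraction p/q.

N_ring = 28 + 2·22 = 72
28(ω_s−ω_c) = −72(ω_r−ω_c),  ω_r=0, ω_s=1
28(1−ω_c) = −72(0−ω_c)  ⇒  100ω_c = 28  ⇒  ω_c = 7/25
sun–planet: 28·(1−7/25) = −22·(ω_p−ω_c)  ⇒  ω_p−ω_c = −(28/22)·(18/25) = -252/275

-252/275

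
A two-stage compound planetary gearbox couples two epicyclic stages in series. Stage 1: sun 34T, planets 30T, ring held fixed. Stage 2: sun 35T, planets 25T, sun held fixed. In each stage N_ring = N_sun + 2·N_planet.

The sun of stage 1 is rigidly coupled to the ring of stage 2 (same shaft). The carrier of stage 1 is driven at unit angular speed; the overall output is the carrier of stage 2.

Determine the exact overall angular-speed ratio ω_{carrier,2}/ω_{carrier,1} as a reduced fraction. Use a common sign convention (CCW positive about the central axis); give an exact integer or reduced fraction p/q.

8/3

Stage 1: N_ring = 34 + 2·30 = 94
Stage 1: 34(ω_s−ω_c) = −94(ω_r−ω_c),  ω_r=0, ω_c=1
Stage 1: ω_s = 1 − (94/34)(0−1) = 64/17
  ⇒ ω_s¹/ω_c¹ = 64/17
Stage 2: N_ring = 35 + 2·25 = 85
Stage 2: 35(ω_s−ω_c) = −85(ω_r−ω_c),  ω_s=0, ω_r=1
Stage 2: 35(0−ω_c) = −85(1−ω_c)  ⇒  120ω_c = 85  ⇒  ω_c = 17/24
  ⇒ ω_c²/ω_r² = 17/24
Coupling ω_r² = ω_s¹ ⇒ overall = 64/17 × 17/24 = 8/3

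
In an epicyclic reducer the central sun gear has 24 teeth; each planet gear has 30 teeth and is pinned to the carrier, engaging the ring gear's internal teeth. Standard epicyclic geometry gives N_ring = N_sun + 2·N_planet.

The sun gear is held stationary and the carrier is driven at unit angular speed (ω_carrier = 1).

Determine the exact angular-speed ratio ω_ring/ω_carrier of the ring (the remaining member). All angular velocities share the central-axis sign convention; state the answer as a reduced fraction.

9/7

N_ring = 24 + 2·30 = 84
24(ω_s−ω_c) = −84(ω_r−ω_c),  ω_s=0, ω_c=1
ω_r = 1 − (24/84)(0−1) = 9/7
ω_r/ω_c = 9/7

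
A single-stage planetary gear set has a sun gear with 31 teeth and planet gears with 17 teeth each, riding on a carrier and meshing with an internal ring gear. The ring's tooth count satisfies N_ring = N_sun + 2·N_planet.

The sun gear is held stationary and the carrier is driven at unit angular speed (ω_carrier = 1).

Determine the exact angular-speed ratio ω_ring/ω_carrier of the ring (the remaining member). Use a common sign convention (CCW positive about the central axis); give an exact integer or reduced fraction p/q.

N_ring = 31 + 2·17 = 65
31(ω_s−ω_c) = −65(ω_r−ω_c),  ω_s=0, ω_c=1
ω_r = 1 − (31/65)(0−1) = 96/65
ω_r/ω_c = 96/65

96/65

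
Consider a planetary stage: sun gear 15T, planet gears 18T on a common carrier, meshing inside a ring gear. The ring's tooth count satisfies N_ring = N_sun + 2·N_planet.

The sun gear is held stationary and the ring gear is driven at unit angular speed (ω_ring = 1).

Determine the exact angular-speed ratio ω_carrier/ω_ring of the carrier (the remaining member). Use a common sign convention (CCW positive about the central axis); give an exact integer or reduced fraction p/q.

N_ring = 15 + 2·18 = 51
15(ω_s−ω_c) = −51(ω_r−ω_c),  ω_s=0, ω_r=1
15(0−ω_c) = −51(1−ω_c)  ⇒  66ω_c = 51  ⇒  ω_c = 17/22
ω_c/ω_r = 17/22

17/22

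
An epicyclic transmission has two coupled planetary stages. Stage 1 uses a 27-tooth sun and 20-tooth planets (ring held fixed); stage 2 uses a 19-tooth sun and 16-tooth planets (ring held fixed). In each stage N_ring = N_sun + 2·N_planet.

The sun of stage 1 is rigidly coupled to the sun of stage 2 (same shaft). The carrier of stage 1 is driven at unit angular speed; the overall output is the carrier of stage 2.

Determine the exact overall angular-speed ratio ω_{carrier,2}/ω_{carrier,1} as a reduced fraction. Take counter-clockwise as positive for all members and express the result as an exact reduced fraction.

893/945

Stage 1: N_ring = 27 + 2·20 = 67
Stage 1: 27(ω_s−ω_c) = −67(ω_r−ω_c),  ω_r=0, ω_c=1
Stage 1: ω_s = 1 − (67/27)(0−1) = 94/27
  ⇒ ω_s¹/ω_c¹ = 94/27
Stage 2: N_ring = 19 + 2·16 = 51
Stage 2: 19(ω_s−ω_c) = −51(ω_r−ω_c),  ω_r=0, ω_s=1
Stage 2: 19(1−ω_c) = −51(0−ω_c)  ⇒  70ω_c = 19  ⇒  ω_c = 19/70
  ⇒ ω_c²/ω_s² = 19/70
Coupling ω_s² = ω_s¹ ⇒ overall = 94/27 × 19/70 = 893/945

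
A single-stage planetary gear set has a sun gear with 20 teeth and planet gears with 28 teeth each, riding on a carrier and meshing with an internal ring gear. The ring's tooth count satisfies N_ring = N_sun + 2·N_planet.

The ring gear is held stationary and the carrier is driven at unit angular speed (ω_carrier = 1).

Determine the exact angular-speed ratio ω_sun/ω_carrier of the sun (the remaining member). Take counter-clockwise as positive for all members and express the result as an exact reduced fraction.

N_ring = 20 + 2·28 = 76
20(ω_s−ω_c) = −76(ω_r−ω_c),  ω_r=0, ω_c=1
ω_s = 1 − (76/20)(0−1) = 24/5
ω_s/ω_c = 24/5

24/5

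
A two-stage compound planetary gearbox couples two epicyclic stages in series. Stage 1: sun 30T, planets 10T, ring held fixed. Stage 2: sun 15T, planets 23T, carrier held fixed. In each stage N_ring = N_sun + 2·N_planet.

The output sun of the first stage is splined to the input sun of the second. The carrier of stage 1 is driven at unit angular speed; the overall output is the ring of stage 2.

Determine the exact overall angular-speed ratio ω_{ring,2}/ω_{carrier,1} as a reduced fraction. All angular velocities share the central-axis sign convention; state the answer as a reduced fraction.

-40/61

Stage 1: N_ring = 30 + 2·10 = 50
Stage 1: 30(ω_s−ω_c) = −50(ω_r−ω_c),  ω_r=0, ω_c=1
Stage 1: ω_s = 1 − (50/30)(0−1) = 8/3
  ⇒ ω_s¹/ω_c¹ = 8/3
Stage 2: N_ring = 15 + 2·23 = 61
Stage 2: 15(ω_s−ω_c) = −61(ω_r−ω_c),  ω_c=0, ω_s=1
Stage 2: ω_r = 0 − (15/61)(1−0) = -15/61
  ⇒ ω_r²/ω_s² = -15/61
Coupling ω_s² = ω_s¹ ⇒ overall = 8/3 × -15/61 = -40/61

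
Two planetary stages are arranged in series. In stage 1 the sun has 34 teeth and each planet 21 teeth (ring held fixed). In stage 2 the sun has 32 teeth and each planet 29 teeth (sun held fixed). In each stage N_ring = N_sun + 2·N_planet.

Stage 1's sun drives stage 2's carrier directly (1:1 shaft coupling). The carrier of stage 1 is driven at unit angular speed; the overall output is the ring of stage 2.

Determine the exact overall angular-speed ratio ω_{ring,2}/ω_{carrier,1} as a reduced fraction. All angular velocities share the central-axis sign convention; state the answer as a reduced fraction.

Stage 1: N_ring = 34 + 2·21 = 76
Stage 1: 34(ω_s−ω_c) = −76(ω_r−ω_c),  ω_r=0, ω_c=1
Stage 1: ω_s = 1 − (76/34)(0−1) = 55/17
  ⇒ ω_s¹/ω_c¹ = 55/17
Stage 2: N_ring = 32 + 2·29 = 90
Stage 2: 32(ω_s−ω_c) = −90(ω_r−ω_c),  ω_s=0, ω_c=1
Stage 2: ω_r = 1 − (32/90)(0−1) = 61/45
  ⇒ ω_r²/ω_c² = 61/45
Coupling ω_c² = ω_s¹ ⇒ overall = 55/17 × 61/45 = 671/153

671/153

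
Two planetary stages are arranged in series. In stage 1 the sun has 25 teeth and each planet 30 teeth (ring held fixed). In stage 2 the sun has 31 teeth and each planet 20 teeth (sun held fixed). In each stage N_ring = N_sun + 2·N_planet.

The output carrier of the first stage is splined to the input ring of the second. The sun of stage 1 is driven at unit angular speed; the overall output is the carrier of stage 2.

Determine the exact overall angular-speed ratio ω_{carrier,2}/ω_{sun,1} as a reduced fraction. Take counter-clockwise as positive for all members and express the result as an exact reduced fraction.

355/2244

Stage 1: N_ring = 25 + 2·30 = 85
Stage 1: 25(ω_s−ω_c) = −85(ω_r−ω_c),  ω_r=0, ω_s=1
Stage 1: 25(1−ω_c) = −85(0−ω_c)  ⇒  110ω_c = 25  ⇒  ω_c = 5/22
  ⇒ ω_c¹/ω_s¹ = 5/22
Stage 2: N_ring = 31 + 2·20 = 71
Stage 2: 31(ω_s−ω_c) = −71(ω_r−ω_c),  ω_s=0, ω_r=1
Stage 2: 31(0−ω_c) = −71(1−ω_c)  ⇒  102ω_c = 71  ⇒  ω_c = 71/102
  ⇒ ω_c²/ω_r² = 71/102
Coupling ω_r² = ω_c¹ ⇒ overall = 5/22 × 71/102 = 355/2244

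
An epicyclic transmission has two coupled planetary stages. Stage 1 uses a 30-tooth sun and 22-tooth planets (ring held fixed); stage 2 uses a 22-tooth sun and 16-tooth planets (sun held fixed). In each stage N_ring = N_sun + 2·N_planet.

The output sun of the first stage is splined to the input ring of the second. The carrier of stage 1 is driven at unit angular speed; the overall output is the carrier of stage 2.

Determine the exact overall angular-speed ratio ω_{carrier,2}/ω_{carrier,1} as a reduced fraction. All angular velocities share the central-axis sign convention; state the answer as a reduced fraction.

Stage 1: N_ring = 30 + 2·22 = 74
Stage 1: 30(ω_s−ω_c) = −74(ω_r−ω_c),  ω_r=0, ω_c=1
Stage 1: ω_s = 1 − (74/30)(0−1) = 52/15
  ⇒ ω_s¹/ω_c¹ = 52/15
Stage 2: N_ring = 22 + 2·16 = 54
Stage 2: 22(ω_s−ω_c) = −54(ω_r−ω_c),  ω_s=0, ω_r=1
Stage 2: 22(0−ω_c) = −54(1−ω_c)  ⇒  76ω_c = 54  ⇒  ω_c = 27/38
  ⇒ ω_c²/ω_r² = 27/38
Coupling ω_r² = ω_s¹ ⇒ overall = 52/15 × 27/38 = 234/95

234/95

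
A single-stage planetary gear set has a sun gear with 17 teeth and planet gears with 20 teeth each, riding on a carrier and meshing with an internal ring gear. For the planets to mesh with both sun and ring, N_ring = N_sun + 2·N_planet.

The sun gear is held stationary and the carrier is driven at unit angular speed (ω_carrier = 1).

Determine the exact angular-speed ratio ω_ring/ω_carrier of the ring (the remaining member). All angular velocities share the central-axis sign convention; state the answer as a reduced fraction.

74/57

N_ring = 17 + 2·20 = 57
17(ω_s−ω_c) = −57(ω_r−ω_c),  ω_s=0, ω_c=1
ω_r = 1 − (17/57)(0−1) = 74/57
ω_r/ω_c = 74/57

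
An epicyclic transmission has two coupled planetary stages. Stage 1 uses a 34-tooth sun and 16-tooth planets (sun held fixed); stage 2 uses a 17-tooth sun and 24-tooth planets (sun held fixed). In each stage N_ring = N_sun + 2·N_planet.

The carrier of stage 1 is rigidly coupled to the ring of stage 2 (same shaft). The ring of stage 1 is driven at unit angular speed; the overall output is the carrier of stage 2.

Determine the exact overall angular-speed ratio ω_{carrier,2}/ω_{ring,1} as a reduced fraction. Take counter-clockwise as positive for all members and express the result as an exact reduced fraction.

Stage 1: N_ring = 34 + 2·16 = 66
Stage 1: 34(ω_s−ω_c) = −66(ω_r−ω_c),  ω_s=0, ω_r=1
Stage 1: 34(0−ω_c) = −66(1−ω_c)  ⇒  100ω_c = 66  ⇒  ω_c = 33/50
  ⇒ ω_c¹/ω_r¹ = 33/50
Stage 2: N_ring = 17 + 2·24 = 65
Stage 2: 17(ω_s−ω_c) = −65(ω_r−ω_c),  ω_s=0, ω_r=1
Stage 2: 17(0−ω_c) = −65(1−ω_c)  ⇒  82ω_c = 65  ⇒  ω_c = 65/82
  ⇒ ω_c²/ω_r² = 65/82
Coupling ω_r² = ω_c¹ ⇒ overall = 33/50 × 65/82 = 429/820

429/820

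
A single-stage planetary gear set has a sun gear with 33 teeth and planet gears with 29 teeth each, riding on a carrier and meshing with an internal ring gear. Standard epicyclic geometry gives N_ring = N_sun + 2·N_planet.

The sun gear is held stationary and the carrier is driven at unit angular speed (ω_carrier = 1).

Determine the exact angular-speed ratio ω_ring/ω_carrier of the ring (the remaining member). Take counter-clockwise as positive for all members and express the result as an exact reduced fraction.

124/91

N_ring = 33 + 2·29 = 91
33(ω_s−ω_c) = −91(ω_r−ω_c),  ω_s=0, ω_c=1
ω_r = 1 − (33/91)(0−1) = 124/91
ω_r/ω_c = 124/91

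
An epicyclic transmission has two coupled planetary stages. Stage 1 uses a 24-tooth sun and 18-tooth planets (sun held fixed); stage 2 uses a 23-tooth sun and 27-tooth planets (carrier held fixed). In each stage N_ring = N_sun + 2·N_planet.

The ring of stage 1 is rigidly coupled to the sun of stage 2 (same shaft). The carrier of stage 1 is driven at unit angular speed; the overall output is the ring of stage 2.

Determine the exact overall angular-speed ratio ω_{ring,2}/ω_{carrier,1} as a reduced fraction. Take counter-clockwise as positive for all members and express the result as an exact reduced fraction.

Stage 1: N_ring = 24 + 2·18 = 60
Stage 1: 24(ω_s−ω_c) = −60(ω_r−ω_c),  ω_s=0, ω_c=1
Stage 1: ω_r = 1 − (24/60)(0−1) = 7/5
  ⇒ ω_r¹/ω_c¹ = 7/5
Stage 2: N_ring = 23 + 2·27 = 77
Stage 2: 23(ω_s−ω_c) = −77(ω_r−ω_c),  ω_c=0, ω_s=1
Stage 2: ω_r = 0 − (23/77)(1−0) = -23/77
  ⇒ ω_r²/ω_s² = -23/77
Coupling ω_s² = ω_r¹ ⇒ overall = 7/5 × -23/77 = -23/55

-23/55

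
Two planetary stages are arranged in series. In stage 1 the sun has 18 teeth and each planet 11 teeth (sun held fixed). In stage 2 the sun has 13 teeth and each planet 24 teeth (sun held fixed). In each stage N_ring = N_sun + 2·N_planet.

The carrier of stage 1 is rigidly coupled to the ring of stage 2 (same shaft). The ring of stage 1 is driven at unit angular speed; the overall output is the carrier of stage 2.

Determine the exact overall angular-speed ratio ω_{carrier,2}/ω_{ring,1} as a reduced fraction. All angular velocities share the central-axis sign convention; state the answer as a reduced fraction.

Stage 1: N_ring = 18 + 2·11 = 40
Stage 1: 18(ω_s−ω_c) = −40(ω_r−ω_c),  ω_s=0, ω_r=1
Stage 1: 18(0−ω_c) = −40(1−ω_c)  ⇒  58ω_c = 40  ⇒  ω_c = 20/29
  ⇒ ω_c¹/ω_r¹ = 20/29
Stage 2: N_ring = 13 + 2·24 = 61
Stage 2: 13(ω_s−ω_c) = −61(ω_r−ω_c),  ω_s=0, ω_r=1
Stage 2: 13(0−ω_c) = −61(1−ω_c)  ⇒  74ω_c = 61  ⇒  ω_c = 61/74
  ⇒ ω_c²/ω_r² = 61/74
Coupling ω_r² = ω_c¹ ⇒ overall = 20/29 × 61/74 = 610/1073

610/1073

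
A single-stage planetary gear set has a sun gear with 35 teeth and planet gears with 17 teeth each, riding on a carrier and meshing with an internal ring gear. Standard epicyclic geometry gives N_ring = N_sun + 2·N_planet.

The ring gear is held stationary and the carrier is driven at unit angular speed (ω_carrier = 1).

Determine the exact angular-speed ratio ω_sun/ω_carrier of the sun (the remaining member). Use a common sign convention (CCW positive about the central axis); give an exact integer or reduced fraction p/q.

N_ring = 35 + 2·17 = 69
35(ω_s−ω_c) = −69(ω_r−ω_c),  ω_r=0, ω_c=1
ω_s = 1 − (69/35)(0−1) = 104/35
ω_s/ω_c = 104/35

104/35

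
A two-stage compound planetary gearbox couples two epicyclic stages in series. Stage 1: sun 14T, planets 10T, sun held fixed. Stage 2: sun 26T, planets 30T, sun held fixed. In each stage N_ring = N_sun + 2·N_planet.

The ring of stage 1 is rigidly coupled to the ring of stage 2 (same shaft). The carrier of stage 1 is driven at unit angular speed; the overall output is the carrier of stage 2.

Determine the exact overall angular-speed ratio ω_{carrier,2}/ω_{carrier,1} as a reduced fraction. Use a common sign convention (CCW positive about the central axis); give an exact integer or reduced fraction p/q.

129/119

Stage 1: N_ring = 14 + 2·10 = 34
Stage 1: 14(ω_s−ω_c) = −34(ω_r−ω_c),  ω_s=0, ω_c=1
Stage 1: ω_r = 1 − (14/34)(0−1) = 24/17
  ⇒ ω_r¹/ω_c¹ = 24/17
Stage 2: N_ring = 26 + 2·30 = 86
Stage 2: 26(ω_s−ω_c) = −86(ω_r−ω_c),  ω_s=0, ω_r=1
Stage 2: 26(0−ω_c) = −86(1−ω_c)  ⇒  112ω_c = 86  ⇒  ω_c = 43/56
  ⇒ ω_c²/ω_r² = 43/56
Coupling ω_r² = ω_r¹ ⇒ overall = 24/17 × 43/56 = 129/119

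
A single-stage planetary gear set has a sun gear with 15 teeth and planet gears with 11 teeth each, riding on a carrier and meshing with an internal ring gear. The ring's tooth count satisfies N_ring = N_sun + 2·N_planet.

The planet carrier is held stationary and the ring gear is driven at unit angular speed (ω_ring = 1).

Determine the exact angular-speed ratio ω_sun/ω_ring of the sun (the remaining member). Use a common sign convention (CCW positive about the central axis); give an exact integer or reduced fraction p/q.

-37/15

N_ring = 15 + 2·11 = 37
15(ω_s−ω_c) = −37(ω_r−ω_c),  ω_c=0, ω_r=1
ω_s = 0 − (37/15)(1−0) = -37/15
ω_s/ω_r = -37/15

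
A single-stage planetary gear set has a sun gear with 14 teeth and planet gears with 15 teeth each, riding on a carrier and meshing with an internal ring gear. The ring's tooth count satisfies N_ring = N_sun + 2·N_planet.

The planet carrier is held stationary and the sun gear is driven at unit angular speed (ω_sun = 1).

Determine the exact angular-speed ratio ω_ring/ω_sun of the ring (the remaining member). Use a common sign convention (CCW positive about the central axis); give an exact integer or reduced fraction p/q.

-7/22

N_ring = 14 + 2·15 = 44
14(ω_s−ω_c) = −44(ω_r−ω_c),  ω_c=0, ω_s=1
ω_r = 0 − (14/44)(1−0) = -7/22
ω_r/ω_s = -7/22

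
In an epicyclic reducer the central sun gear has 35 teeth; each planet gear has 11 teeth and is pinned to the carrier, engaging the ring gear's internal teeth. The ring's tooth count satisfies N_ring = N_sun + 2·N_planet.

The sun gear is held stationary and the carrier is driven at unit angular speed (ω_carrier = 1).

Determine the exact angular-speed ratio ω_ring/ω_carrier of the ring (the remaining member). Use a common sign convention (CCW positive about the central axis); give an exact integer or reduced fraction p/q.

N_ring = 35 + 2·11 = 57
35(ω_s−ω_c) = −57(ω_r−ω_c),  ω_s=0, ω_c=1
ω_r = 1 − (35/57)(0−1) = 92/57
ω_r/ω_c = 92/57

92/57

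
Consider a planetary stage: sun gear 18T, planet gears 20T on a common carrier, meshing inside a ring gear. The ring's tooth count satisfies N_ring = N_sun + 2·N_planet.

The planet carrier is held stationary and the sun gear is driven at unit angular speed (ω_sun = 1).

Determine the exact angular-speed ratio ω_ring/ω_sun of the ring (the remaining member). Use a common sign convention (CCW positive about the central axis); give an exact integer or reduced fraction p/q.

N_ring = 18 + 2·20 = 58
18(ω_s−ω_c) = −58(ω_r−ω_c),  ω_c=0, ω_s=1
ω_r = 0 − (18/58)(1−0) = -9/29
ω_r/ω_s = -9/29

-9/29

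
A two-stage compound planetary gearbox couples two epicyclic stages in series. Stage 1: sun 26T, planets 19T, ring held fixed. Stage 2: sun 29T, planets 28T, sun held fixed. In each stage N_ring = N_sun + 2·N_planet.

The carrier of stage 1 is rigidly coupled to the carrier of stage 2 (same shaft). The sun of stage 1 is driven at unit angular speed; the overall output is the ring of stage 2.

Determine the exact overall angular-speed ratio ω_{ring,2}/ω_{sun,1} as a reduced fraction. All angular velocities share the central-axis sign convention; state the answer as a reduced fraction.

494/1275

Stage 1: N_ring = 26 + 2·19 = 64
Stage 1: 26(ω_s−ω_c) = −64(ω_r−ω_c),  ω_r=0, ω_s=1
Stage 1: 26(1−ω_c) = −64(0−ω_c)  ⇒  90ω_c = 26  ⇒  ω_c = 13/45
  ⇒ ω_c¹/ω_s¹ = 13/45
Stage 2: N_ring = 29 + 2·28 = 85
Stage 2: 29(ω_s−ω_c) = −85(ω_r−ω_c),  ω_s=0, ω_c=1
Stage 2: ω_r = 1 − (29/85)(0−1) = 114/85
  ⇒ ω_r²/ω_c² = 114/85
Coupling ω_c² = ω_c¹ ⇒ overall = 13/45 × 114/85 = 494/1275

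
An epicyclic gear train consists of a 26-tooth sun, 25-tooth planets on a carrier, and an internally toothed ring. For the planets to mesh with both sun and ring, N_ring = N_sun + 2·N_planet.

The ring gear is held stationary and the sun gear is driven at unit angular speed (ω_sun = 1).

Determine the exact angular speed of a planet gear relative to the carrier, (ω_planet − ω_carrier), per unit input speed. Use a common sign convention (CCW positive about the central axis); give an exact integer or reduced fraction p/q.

-988/1275

N_ring = 26 + 2·25 = 76
26(ω_s−ω_c) = −76(ω_r−ω_c),  ω_r=0, ω_s=1
26(1−ω_c) = −76(0−ω_c)  ⇒  102ω_c = 26  ⇒  ω_c = 13/51
sun–planet: 26·(1−13/51) = −25·(ω_p−ω_c)  ⇒  ω_p−ω_c = −(26/25)·(38/51) = -988/1275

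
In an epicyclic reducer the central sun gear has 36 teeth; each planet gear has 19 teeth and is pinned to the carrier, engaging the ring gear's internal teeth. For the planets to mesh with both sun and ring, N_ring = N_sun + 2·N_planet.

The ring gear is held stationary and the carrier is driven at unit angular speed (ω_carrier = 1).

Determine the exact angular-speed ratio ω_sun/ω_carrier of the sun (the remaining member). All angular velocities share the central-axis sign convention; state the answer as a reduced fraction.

55/18

N_ring = 36 + 2·19 = 74
36(ω_s−ω_c) = −74(ω_r−ω_c),  ω_r=0, ω_c=1
ω_s = 1 − (74/36)(0−1) = 55/18
ω_s/ω_c = 55/18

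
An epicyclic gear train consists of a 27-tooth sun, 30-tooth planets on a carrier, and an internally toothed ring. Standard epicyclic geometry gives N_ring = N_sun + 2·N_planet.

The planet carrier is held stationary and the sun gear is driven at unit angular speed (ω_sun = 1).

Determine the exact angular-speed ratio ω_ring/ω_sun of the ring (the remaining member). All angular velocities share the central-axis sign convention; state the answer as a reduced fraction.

N_ring = 27 + 2·30 = 87
27(ω_s−ω_c) = −87(ω_r−ω_c),  ω_c=0, ω_s=1
ω_r = 0 − (27/87)(1−0) = -9/29
ω_r/ω_s = -9/29

-9/29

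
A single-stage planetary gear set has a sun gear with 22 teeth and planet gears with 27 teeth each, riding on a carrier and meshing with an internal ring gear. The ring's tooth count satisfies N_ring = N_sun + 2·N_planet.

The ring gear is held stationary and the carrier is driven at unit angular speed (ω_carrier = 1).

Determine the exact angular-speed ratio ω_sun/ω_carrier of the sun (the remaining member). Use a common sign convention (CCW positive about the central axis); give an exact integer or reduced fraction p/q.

49/11

N_ring = 22 + 2·27 = 76
22(ω_s−ω_c) = −76(ω_r−ω_c),  ω_r=0, ω_c=1
ω_s = 1 − (76/22)(0−1) = 49/11
ω_s/ω_c = 49/11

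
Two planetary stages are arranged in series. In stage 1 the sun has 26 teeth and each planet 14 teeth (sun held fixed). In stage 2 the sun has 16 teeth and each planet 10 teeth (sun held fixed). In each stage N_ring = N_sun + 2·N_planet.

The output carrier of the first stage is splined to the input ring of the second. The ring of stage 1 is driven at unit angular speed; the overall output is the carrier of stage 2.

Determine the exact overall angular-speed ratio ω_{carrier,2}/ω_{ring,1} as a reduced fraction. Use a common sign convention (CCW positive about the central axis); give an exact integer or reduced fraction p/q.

243/520

Stage 1: N_ring = 26 + 2·14 = 54
Stage 1: 26(ω_s−ω_c) = −54(ω_r−ω_c),  ω_s=0, ω_r=1
Stage 1: 26(0−ω_c) = −54(1−ω_c)  ⇒  80ω_c = 54  ⇒  ω_c = 27/40
  ⇒ ω_c¹/ω_r¹ = 27/40
Stage 2: N_ring = 16 + 2·10 = 36
Stage 2: 16(ω_s−ω_c) = −36(ω_r−ω_c),  ω_s=0, ω_r=1
Stage 2: 16(0−ω_c) = −36(1−ω_c)  ⇒  52ω_c = 36  ⇒  ω_c = 9/13
  ⇒ ω_c²/ω_r² = 9/13
Coupling ω_r² = ω_c¹ ⇒ overall = 27/40 × 9/13 = 243/520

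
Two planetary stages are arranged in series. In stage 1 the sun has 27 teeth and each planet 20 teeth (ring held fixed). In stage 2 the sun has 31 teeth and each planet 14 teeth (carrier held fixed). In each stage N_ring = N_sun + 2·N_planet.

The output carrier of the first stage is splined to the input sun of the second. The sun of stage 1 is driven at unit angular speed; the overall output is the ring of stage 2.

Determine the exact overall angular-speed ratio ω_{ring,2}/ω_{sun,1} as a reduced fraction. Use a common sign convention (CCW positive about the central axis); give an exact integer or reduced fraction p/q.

-837/5546

Stage 1: N_ring = 27 + 2·20 = 67
Stage 1: 27(ω_s−ω_c) = −67(ω_r−ω_c),  ω_r=0, ω_s=1
Stage 1: 27(1−ω_c) = −67(0−ω_c)  ⇒  94ω_c = 27  ⇒  ω_c = 27/94
  ⇒ ω_c¹/ω_s¹ = 27/94
Stage 2: N_ring = 31 + 2·14 = 59
Stage 2: 31(ω_s−ω_c) = −59(ω_r−ω_c),  ω_c=0, ω_s=1
Stage 2: ω_r = 0 − (31/59)(1−0) = -31/59
  ⇒ ω_r²/ω_s² = -31/59
Coupling ω_s² = ω_c¹ ⇒ overall = 27/94 × -31/59 = -837/5546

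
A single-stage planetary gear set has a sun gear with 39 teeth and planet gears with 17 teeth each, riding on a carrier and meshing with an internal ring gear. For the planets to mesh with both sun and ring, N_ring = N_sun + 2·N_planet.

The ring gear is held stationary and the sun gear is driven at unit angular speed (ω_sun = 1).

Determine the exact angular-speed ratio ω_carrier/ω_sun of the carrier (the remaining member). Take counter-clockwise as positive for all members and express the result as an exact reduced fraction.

N_ring = 39 + 2·17 = 73
39(ω_s−ω_c) = −73(ω_r−ω_c),  ω_r=0, ω_s=1
39(1−ω_c) = −73(0−ω_c)  ⇒  112ω_c = 39  ⇒  ω_c = 39/112
ω_c/ω_s = 39/112

39/112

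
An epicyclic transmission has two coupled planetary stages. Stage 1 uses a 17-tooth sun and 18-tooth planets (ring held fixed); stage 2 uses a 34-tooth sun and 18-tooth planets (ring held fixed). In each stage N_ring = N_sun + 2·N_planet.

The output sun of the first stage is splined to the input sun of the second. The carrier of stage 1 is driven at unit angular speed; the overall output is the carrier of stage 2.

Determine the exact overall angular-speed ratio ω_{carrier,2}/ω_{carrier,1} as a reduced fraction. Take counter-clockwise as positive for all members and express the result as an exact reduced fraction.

Stage 1: N_ring = 17 + 2·18 = 53
Stage 1: 17(ω_s−ω_c) = −53(ω_r−ω_c),  ω_r=0, ω_c=1
Stage 1: ω_s = 1 − (53/17)(0−1) = 70/17
  ⇒ ω_s¹/ω_c¹ = 70/17
Stage 2: N_ring = 34 + 2·18 = 70
Stage 2: 34(ω_s−ω_c) = −70(ω_r−ω_c),  ω_r=0, ω_s=1
Stage 2: 34(1−ω_c) = −70(0−ω_c)  ⇒  104ω_c = 34  ⇒  ω_c = 17/52
  ⇒ ω_c²/ω_s² = 17/52
Coupling ω_s² = ω_s¹ ⇒ overall = 70/17 × 17/52 = 35/26

35/26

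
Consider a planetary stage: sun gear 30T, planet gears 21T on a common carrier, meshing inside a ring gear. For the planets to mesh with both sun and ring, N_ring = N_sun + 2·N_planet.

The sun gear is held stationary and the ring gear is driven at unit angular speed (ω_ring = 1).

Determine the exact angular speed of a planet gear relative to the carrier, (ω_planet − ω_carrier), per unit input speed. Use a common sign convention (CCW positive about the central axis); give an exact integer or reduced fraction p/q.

N_ring = 30 + 2·21 = 72
30(ω_s−ω_c) = −72(ω_r−ω_c),  ω_s=0, ω_r=1
30(0−ω_c) = −72(1−ω_c)  ⇒  102ω_c = 72  ⇒  ω_c = 12/17
sun–planet: 30·(0−12/17) = −21·(ω_p−ω_c)  ⇒  ω_p−ω_c = −(30/21)·(-12/17) = 120/119

120/119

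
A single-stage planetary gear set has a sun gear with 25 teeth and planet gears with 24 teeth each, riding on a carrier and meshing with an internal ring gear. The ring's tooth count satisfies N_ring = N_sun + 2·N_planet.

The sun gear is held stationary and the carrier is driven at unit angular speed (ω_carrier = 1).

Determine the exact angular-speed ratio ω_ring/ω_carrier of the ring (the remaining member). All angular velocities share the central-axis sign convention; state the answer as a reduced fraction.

98/73

N_ring = 25 + 2·24 = 73
25(ω_s−ω_c) = −73(ω_r−ω_c),  ω_s=0, ω_c=1
ω_r = 1 − (25/73)(0−1) = 98/73
ω_r/ω_c = 98/73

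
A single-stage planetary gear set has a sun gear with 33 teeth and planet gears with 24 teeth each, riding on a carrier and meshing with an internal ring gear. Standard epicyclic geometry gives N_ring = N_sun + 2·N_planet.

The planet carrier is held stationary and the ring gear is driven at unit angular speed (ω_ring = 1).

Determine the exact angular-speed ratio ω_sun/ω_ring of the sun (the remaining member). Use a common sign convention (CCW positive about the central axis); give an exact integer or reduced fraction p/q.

N_ring = 33 + 2·24 = 81
33(ω_s−ω_c) = −81(ω_r−ω_c),  ω_c=0, ω_r=1
ω_s = 0 − (81/33)(1−0) = -27/11
ω_s/ω_r = -27/11

-27/11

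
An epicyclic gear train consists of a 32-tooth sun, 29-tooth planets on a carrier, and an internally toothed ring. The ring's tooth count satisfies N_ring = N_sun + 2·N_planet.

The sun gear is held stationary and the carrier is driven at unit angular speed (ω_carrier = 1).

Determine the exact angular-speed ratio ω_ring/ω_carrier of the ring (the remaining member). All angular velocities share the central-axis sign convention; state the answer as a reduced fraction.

N_ring = 32 + 2·29 = 90
32(ω_s−ω_c) = −90(ω_r−ω_c),  ω_s=0, ω_c=1
ω_r = 1 − (32/90)(0−1) = 61/45
ω_r/ω_c = 61/45

61/45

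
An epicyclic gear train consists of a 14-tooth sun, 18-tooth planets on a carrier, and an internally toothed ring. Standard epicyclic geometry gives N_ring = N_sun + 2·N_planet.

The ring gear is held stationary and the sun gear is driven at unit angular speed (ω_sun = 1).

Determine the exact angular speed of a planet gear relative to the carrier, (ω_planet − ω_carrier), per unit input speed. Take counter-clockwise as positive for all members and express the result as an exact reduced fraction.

-175/288

N_ring = 14 + 2·18 = 50
14(ω_s−ω_c) = −50(ω_r−ω_c),  ω_r=0, ω_s=1
14(1−ω_c) = −50(0−ω_c)  ⇒  64ω_c = 14  ⇒  ω_c = 7/32
sun–planet: 14·(1−7/32) = −18·(ω_p−ω_c)  ⇒  ω_p−ω_c = −(14/18)·(25/32) = -175/288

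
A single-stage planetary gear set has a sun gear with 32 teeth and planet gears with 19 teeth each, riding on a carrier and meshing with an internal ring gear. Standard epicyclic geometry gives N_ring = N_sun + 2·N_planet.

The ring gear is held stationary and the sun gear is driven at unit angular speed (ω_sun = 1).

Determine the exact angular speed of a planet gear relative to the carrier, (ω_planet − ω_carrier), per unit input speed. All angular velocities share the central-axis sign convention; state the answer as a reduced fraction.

-1120/969

N_ring = 32 + 2·19 = 70
32(ω_s−ω_c) = −70(ω_r−ω_c),  ω_r=0, ω_s=1
32(1−ω_c) = −70(0−ω_c)  ⇒  102ω_c = 32  ⇒  ω_c = 16/51
sun–planet: 32·(1−16/51) = −19·(ω_p−ω_c)  ⇒  ω_p−ω_c = −(32/19)·(35/51) = -1120/969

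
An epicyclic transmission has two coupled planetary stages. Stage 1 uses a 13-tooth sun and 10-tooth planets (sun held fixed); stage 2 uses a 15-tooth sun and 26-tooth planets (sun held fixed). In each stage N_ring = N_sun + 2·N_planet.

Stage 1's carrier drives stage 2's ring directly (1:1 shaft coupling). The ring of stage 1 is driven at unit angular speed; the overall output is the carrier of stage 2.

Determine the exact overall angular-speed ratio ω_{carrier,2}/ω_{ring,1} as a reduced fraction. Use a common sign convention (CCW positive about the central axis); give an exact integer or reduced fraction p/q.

Stage 1: N_ring = 13 + 2·10 = 33
Stage 1: 13(ω_s−ω_c) = −33(ω_r−ω_c),  ω_s=0, ω_r=1
Stage 1: 13(0−ω_c) = −33(1−ω_c)  ⇒  46ω_c = 33  ⇒  ω_c = 33/46
  ⇒ ω_c¹/ω_r¹ = 33/46
Stage 2: N_ring = 15 + 2·26 = 67
Stage 2: 15(ω_s−ω_c) = −67(ω_r−ω_c),  ω_s=0, ω_r=1
Stage 2: 15(0−ω_c) = −67(1−ω_c)  ⇒  82ω_c = 67  ⇒  ω_c = 67/82
  ⇒ ω_c²/ω_r² = 67/82
Coupling ω_r² = ω_c¹ ⇒ overall = 33/46 × 67/82 = 2211/3772

2211/3772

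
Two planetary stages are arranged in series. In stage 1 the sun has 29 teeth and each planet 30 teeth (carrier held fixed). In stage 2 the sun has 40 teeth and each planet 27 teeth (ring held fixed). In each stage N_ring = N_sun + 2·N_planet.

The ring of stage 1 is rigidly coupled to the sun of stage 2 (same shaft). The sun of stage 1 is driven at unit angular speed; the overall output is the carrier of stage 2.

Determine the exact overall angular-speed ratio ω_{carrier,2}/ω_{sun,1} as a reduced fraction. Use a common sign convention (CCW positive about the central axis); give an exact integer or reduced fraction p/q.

-580/5963

Stage 1: N_ring = 29 + 2·30 = 89
Stage 1: 29(ω_s−ω_c) = −89(ω_r−ω_c),  ω_c=0, ω_s=1
Stage 1: ω_r = 0 − (29/89)(1−0) = -29/89
  ⇒ ω_r¹/ω_s¹ = -29/89
Stage 2: N_ring = 40 + 2·27 = 94
Stage 2: 40(ω_s−ω_c) = −94(ω_r−ω_c),  ω_r=0, ω_s=1
Stage 2: 40(1−ω_c) = −94(0−ω_c)  ⇒  134ω_c = 40  ⇒  ω_c = 20/67
  ⇒ ω_c²/ω_s² = 20/67
Coupling ω_s² = ω_r¹ ⇒ overall = -29/89 × 20/67 = -580/5963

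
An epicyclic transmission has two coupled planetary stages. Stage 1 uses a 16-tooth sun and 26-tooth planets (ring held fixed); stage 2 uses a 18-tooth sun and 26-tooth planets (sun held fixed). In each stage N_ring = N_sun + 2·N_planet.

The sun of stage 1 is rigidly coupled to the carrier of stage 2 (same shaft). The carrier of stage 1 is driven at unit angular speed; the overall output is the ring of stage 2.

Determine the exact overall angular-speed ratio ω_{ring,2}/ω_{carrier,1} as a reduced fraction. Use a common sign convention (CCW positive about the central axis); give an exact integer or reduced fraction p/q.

Stage 1: N_ring = 16 + 2·26 = 68
Stage 1: 16(ω_s−ω_c) = −68(ω_r−ω_c),  ω_r=0, ω_c=1
Stage 1: ω_s = 1 − (68/16)(0−1) = 21/4
  ⇒ ω_s¹/ω_c¹ = 21/4
Stage 2: N_ring = 18 + 2·26 = 70
Stage 2: 18(ω_s−ω_c) = −70(ω_r−ω_c),  ω_s=0, ω_c=1
Stage 2: ω_r = 1 − (18/70)(0−1) = 44/35
  ⇒ ω_r²/ω_c² = 44/35
Coupling ω_c² = ω_s¹ ⇒ overall = 21/4 × 44/35 = 33/5

33/5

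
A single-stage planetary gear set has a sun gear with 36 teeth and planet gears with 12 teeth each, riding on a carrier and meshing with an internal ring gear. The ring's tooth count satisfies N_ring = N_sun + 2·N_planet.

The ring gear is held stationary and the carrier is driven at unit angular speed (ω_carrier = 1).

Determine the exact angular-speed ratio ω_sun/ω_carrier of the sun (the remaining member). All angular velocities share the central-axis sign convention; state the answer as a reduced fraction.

N_ring = 36 + 2·12 = 60
36(ω_s−ω_c) = −60(ω_r−ω_c),  ω_r=0, ω_c=1
ω_s = 1 − (60/36)(0−1) = 8/3
ω_s/ω_c = 8/3

8/3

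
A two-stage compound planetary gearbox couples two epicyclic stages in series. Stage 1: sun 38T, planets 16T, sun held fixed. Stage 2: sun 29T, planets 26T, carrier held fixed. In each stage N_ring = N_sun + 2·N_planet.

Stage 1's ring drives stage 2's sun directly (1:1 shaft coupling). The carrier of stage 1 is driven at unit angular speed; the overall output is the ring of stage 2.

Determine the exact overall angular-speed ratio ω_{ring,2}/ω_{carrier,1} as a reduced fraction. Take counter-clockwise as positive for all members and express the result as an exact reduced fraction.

Stage 1: N_ring = 38 + 2·16 = 70
Stage 1: 38(ω_s−ω_c) = −70(ω_r−ω_c),  ω_s=0, ω_c=1
Stage 1: ω_r = 1 − (38/70)(0−1) = 54/35
  ⇒ ω_r¹/ω_c¹ = 54/35
Stage 2: N_ring = 29 + 2·26 = 81
Stage 2: 29(ω_s−ω_c) = −81(ω_r−ω_c),  ω_c=0, ω_s=1
Stage 2: ω_r = 0 − (29/81)(1−0) = -29/81
  ⇒ ω_r²/ω_s² = -29/81
Coupling ω_s² = ω_r¹ ⇒ overall = 54/35 × -29/81 = -58/105

-58/105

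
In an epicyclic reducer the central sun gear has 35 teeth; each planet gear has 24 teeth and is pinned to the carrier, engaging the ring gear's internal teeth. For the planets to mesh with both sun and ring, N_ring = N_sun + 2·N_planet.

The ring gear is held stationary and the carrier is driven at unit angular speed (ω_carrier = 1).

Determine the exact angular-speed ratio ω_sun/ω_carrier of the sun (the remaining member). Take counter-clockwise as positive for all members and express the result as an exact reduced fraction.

N_ring = 35 + 2·24 = 83
35(ω_s−ω_c) = −83(ω_r−ω_c),  ω_r=0, ω_c=1
ω_s = 1 − (83/35)(0−1) = 118/35
ω_s/ω_c = 118/35

118/35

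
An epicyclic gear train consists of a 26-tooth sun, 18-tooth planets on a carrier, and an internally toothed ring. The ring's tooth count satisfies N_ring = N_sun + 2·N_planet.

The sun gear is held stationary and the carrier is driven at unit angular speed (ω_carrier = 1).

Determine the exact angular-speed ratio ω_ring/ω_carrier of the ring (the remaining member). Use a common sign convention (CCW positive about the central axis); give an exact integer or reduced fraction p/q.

44/31

N_ring = 26 + 2·18 = 62
26(ω_s−ω_c) = −62(ω_r−ω_c),  ω_s=0, ω_c=1
ω_r = 1 − (26/62)(0−1) = 44/31
ω_r/ω_c = 44/31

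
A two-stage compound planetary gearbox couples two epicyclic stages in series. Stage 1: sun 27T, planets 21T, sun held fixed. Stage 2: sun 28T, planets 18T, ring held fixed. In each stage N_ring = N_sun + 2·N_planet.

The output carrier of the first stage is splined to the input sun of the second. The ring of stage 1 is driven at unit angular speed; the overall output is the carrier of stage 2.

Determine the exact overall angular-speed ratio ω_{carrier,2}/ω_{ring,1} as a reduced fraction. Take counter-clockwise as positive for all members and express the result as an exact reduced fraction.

Stage 1: N_ring = 27 + 2·21 = 69
Stage 1: 27(ω_s−ω_c) = −69(ω_r−ω_c),  ω_s=0, ω_r=1
Stage 1: 27(0−ω_c) = −69(1−ω_c)  ⇒  96ω_c = 69  ⇒  ω_c = 23/32
  ⇒ ω_c¹/ω_r¹ = 23/32
Stage 2: N_ring = 28 + 2·18 = 64
Stage 2: 28(ω_s−ω_c) = −64(ω_r−ω_c),  ω_r=0, ω_s=1
Stage 2: 28(1−ω_c) = −64(0−ω_c)  ⇒  92ω_c = 28  ⇒  ω_c = 7/23
  ⇒ ω_c²/ω_s² = 7/23
Coupling ω_s² = ω_c¹ ⇒ overall = 23/32 × 7/23 = 7/32

7/32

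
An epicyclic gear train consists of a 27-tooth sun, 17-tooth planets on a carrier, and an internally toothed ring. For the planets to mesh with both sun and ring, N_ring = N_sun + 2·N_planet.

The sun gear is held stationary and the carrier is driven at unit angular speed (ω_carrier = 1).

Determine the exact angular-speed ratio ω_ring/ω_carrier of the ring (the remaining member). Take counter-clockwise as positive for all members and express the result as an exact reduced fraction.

N_ring = 27 + 2·17 = 61
27(ω_s−ω_c) = −61(ω_r−ω_c),  ω_s=0, ω_c=1
ω_r = 1 − (27/61)(0−1) = 88/61
ω_r/ω_c = 88/61

88/61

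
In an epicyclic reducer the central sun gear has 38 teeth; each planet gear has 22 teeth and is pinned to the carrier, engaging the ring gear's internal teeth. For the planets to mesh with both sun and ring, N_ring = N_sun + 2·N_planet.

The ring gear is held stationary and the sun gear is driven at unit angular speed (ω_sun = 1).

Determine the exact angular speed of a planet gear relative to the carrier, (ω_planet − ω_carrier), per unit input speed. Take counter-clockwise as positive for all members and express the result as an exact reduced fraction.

N_ring = 38 + 2·22 = 82
38(ω_s−ω_c) = −82(ω_r−ω_c),  ω_r=0, ω_s=1
38(1−ω_c) = −82(0−ω_c)  ⇒  120ω_c = 38  ⇒  ω_c = 19/60
sun–planet: 38·(1−19/60) = −22·(ω_p−ω_c)  ⇒  ω_p−ω_c = −(38/22)·(41/60) = -779/660

-779/660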